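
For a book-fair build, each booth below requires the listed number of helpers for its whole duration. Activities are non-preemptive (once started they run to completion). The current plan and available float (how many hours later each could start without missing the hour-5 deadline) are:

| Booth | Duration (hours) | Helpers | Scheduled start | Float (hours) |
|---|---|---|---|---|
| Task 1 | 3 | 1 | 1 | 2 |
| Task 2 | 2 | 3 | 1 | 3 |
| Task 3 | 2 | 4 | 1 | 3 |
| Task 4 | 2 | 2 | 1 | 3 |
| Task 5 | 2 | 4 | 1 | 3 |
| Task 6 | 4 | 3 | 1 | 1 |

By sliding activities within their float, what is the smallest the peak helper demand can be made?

10

Early-start (Task 1@1, Task 2@1, Task 3@1, Task 4@1, Task 5@1, Task 6@1) gives peak 17: h1:17  h2:17  h3:4  h4:3  h5:0.
Shift Task 2→3, Task 5→4.
Schedule Task 1@1, Task 2@3, Task 3@1, Task 4@1, Task 5@4, Task 6@1: h1:10  h2:10  h3:7  h4:10  h5:4 — peak 10.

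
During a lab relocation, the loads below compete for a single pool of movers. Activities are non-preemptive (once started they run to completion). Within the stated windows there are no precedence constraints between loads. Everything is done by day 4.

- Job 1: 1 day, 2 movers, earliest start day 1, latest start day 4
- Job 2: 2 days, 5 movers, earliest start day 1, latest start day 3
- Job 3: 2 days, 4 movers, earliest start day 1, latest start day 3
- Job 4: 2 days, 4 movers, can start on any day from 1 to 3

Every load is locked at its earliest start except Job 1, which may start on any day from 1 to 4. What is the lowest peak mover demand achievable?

Job 1@1: d1:15  d2:13  d3:0  d4:0 → peak 15
Job 1@2: d1:13  d2:15  d3:0  d4:0 → peak 15
Job 1@3: d1:13  d2:13  d3:2  d4:0 → peak 13
Job 1@4: d1:13  d2:13  d3:0  d4:2 → peak 13
Best is Job 1@3, peak 13.

13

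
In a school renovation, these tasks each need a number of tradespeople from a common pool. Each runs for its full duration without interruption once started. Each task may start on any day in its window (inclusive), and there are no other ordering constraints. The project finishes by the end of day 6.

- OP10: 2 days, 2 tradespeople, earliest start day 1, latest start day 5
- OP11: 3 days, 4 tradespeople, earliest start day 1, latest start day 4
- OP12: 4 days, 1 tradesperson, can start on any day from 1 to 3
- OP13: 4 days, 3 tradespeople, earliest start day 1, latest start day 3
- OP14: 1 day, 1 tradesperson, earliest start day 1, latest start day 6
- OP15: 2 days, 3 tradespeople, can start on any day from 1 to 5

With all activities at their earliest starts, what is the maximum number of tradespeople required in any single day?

14

Early-start schedule: OP10@1, OP11@1, OP12@1, OP13@1, OP14@1, OP15@1.
Load per day: day 1: 14, day 2: 13, day 3: 8, day 4: 4, day 5: 0, day 6: 0.
Peak is 14.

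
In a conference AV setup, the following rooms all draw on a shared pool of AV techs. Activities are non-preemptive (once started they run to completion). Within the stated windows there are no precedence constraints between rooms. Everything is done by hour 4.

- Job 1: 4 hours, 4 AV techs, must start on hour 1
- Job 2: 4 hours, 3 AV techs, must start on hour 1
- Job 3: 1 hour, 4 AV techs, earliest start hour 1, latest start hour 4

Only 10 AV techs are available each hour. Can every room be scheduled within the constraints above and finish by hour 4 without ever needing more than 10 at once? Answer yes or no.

The minimum achievable peak is 11; 10 < 11, so no feasible schedule stays within the cap.

no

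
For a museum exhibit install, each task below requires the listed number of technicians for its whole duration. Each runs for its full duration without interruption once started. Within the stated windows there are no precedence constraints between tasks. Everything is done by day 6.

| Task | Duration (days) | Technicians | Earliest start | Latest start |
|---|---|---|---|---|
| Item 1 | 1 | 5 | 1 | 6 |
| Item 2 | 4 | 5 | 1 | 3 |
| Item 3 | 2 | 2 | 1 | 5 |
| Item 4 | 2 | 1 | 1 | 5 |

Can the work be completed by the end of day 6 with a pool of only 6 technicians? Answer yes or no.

The minimum achievable peak is 7; 6 < 7, so no feasible schedule stays within the cap.

no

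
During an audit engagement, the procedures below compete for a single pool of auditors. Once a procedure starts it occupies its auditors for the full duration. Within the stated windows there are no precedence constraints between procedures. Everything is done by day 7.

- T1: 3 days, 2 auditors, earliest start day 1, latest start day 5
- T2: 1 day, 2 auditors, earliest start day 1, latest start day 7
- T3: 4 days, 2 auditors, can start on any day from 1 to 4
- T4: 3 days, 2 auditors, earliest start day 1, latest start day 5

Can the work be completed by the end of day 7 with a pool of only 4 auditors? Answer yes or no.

yes

Schedule T1@1, T2@1, T3@2, T4@4: d1:4  d2:4  d3:4  d4:4  d5:4  d6:2  d7:0 — peak 4 ≤ 4.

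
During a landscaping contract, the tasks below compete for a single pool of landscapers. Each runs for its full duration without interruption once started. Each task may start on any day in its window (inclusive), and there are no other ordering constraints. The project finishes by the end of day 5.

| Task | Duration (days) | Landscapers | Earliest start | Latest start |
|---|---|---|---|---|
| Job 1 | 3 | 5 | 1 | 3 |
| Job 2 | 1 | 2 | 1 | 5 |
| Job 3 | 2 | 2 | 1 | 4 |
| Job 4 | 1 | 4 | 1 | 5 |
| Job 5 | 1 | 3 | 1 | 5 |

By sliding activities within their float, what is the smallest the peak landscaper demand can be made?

Early-start (Job 1@1, Job 2@1, Job 3@1, Job 4@1, Job 5@1) gives peak 16: d1:16  d2:7  d3:5  d4:0  d5:0.
Shift Job 3→2, Job 4→4, Job 5→4.
Schedule Job 1@1, Job 2@1, Job 3@2, Job 4@4, Job 5@4: d1:7  d2:7  d3:7  d4:7  d5:0 — peak 7.

7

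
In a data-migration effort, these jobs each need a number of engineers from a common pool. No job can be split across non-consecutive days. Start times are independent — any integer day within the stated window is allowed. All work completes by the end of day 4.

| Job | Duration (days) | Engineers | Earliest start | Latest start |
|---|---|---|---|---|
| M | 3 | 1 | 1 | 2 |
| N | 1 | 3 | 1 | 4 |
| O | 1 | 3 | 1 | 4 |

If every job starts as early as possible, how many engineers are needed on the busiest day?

7

Early-start schedule: M@1, N@1, O@1.
Load per day: day 1: 7, day 2: 1, day 3: 1, day 4: 0.
Peak is 7.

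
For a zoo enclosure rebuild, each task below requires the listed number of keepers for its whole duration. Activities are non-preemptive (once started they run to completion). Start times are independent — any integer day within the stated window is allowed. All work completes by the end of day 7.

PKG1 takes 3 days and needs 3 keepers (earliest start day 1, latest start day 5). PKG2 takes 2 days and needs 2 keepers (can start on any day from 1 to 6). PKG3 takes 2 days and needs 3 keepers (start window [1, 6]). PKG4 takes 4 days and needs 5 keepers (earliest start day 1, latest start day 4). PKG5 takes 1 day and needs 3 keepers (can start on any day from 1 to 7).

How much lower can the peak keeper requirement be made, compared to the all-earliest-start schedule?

Early-start peak: d1:16  d2:13  d3:8  d4:5  d5:0  d6:0  d7:0 ⇒ 16.
Leveled (PKG1@1, PKG2@4, PKG3@1, PKG4@4, PKG5@3): d1:6  d2:6  d3:6  d4:7  d5:7  d6:5  d7:5 ⇒ 7.
Reduction 16 − 7 = 9.

9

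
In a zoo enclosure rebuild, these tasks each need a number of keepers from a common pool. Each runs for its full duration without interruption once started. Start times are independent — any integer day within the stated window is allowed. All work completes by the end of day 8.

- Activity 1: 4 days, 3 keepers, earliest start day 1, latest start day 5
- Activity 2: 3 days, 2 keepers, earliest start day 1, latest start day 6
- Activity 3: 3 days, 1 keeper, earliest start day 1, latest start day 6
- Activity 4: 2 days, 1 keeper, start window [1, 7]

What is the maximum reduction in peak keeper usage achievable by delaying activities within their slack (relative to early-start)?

Early-start peak: d1:7  d2:7  d3:6  d4:3  d5:0  d6:0  d7:0  d8:0 ⇒ 7.
Leveled (Activity 1@1, Activity 2@5, Activity 3@1, Activity 4@4): d1:4  d2:4  d3:4  d4:4  d5:3  d6:2  d7:2  d8:0 ⇒ 4.
Reduction 7 − 4 = 3.

3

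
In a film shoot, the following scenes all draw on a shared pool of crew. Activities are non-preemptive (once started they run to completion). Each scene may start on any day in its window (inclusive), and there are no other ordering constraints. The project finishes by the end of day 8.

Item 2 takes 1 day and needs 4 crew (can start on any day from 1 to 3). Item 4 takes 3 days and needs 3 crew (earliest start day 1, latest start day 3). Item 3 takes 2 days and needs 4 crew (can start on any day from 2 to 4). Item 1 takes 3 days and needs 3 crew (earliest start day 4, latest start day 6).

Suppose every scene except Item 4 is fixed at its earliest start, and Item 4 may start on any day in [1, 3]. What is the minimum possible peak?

7

Item 4@1: d1:7  d2:7  d3:7  d4:3  d5:3  d6:3  d7:0  d8:0 → peak 7
Item 4@2: d1:4  d2:7  d3:7  d4:6  d5:3  d6:3  d7:0  d8:0 → peak 7
Item 4@3: d1:4  d2:4  d3:7  d4:6  d5:6  d6:3  d7:0  d8:0 → peak 7
Best is Item 4@1, peak 7.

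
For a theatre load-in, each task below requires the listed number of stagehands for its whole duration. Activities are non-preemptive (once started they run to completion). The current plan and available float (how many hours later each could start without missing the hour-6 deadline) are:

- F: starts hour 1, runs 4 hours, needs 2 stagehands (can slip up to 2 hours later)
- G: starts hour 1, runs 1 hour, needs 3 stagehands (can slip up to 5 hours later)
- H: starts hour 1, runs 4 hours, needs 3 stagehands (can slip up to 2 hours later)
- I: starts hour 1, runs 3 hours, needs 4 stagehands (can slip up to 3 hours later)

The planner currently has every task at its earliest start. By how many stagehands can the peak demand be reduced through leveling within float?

3

Early-start peak: h1:12  h2:9  h3:9  h4:5  h5:0  h6:0 ⇒ 12.
Leveled (F@1, G@1, H@1, I@2): h1:8  h2:9  h3:9  h4:9  h5:0  h6:0 ⇒ 9.
Reduction 12 − 9 = 3.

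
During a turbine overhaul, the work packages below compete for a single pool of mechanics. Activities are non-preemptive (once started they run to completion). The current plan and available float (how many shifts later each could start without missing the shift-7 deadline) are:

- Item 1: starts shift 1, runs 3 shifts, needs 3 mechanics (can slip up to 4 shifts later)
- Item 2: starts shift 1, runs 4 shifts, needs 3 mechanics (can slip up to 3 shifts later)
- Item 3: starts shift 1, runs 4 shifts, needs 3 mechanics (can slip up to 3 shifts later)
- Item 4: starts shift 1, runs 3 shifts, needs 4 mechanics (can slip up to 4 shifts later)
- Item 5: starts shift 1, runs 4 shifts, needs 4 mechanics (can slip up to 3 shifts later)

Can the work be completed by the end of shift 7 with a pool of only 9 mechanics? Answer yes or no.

no

The minimum achievable peak is 10; 9 < 10, so no feasible schedule stays within the cap.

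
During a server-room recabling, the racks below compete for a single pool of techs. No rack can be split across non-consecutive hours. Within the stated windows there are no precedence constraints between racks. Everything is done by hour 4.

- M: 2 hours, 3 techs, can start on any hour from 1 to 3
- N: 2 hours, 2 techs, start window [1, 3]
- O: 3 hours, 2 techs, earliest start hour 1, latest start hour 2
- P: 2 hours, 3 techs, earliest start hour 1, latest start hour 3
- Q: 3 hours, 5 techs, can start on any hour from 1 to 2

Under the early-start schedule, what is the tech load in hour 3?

7

At early start, hour 3 has: O, Q.
Demand: 2 + 5 = 7.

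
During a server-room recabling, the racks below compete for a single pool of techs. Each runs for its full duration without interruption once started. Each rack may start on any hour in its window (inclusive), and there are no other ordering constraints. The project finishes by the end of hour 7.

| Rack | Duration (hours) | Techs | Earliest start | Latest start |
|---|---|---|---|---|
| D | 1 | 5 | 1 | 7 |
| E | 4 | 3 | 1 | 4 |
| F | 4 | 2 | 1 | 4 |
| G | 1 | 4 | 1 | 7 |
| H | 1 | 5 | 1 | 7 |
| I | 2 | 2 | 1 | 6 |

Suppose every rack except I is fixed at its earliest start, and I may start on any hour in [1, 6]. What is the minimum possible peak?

19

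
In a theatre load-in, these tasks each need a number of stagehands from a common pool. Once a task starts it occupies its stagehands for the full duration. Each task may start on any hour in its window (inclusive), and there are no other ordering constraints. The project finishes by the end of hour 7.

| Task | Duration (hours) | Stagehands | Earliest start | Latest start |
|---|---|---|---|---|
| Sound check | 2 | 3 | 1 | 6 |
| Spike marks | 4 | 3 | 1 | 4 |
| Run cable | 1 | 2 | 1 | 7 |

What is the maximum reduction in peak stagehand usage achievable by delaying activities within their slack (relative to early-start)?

Early-start peak: h1:8  h2:6  h3:3  h4:3  h5:0  h6:0  h7:0 ⇒ 8.
Leveled (Sound check@1, Spike marks@3, Run cable@7): h1:3  h2:3  h3:3  h4:3  h5:3  h6:3  h7:2 ⇒ 3.
Reduction 8 − 3 = 5.

5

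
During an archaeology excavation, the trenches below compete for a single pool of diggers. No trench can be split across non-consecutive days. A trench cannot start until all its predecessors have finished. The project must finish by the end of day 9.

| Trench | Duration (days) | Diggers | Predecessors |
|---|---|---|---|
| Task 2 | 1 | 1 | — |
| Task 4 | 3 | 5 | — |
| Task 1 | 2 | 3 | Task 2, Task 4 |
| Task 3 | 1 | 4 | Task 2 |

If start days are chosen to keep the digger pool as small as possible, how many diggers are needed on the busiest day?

5

Early-start (Task 2@1, Task 4@1, Task 1@4, Task 3@2) gives peak 9: d1:6  d2:9  d3:5  d4:3  d5:3  d6:0  d7:0  d8:0  d9:0.
Shift Task 4→2, Task 1→5, Task 3→7.
Schedule Task 2@1, Task 4@2, Task 1@5, Task 3@7: d1:1  d2:5  d3:5  d4:5  d5:3  d6:3  d7:4  d8:0  d9:0 — peak 5.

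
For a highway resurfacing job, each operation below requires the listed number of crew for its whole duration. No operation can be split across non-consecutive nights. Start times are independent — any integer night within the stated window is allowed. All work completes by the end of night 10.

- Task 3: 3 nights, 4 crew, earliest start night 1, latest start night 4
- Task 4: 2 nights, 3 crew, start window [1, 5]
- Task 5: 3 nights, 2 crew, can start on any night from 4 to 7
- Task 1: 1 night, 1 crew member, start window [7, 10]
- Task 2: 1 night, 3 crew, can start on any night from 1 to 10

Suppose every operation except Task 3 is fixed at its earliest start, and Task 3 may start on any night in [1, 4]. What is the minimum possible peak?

Task 3@1: n1:10  n2:7  n3:4  n4:2  n5:2  n6:2  n7:1  n8:0  n9:0  n10:0 → peak 10
Task 3@2: n1:6  n2:7  n3:4  n4:6  n5:2  n6:2  n7:1  n8:0  n9:0  n10:0 → peak 7
Task 3@3: n1:6  n2:3  n3:4  n4:6  n5:6  n6:2  n7:1  n8:0  n9:0  n10:0 → peak 6
Task 3@4: n1:6  n2:3  n3:0  n4:6  n5:6  n6:6  n7:1  n8:0  n9:0  n10:0 → peak 6
Best is Task 3@3, peak 6.

6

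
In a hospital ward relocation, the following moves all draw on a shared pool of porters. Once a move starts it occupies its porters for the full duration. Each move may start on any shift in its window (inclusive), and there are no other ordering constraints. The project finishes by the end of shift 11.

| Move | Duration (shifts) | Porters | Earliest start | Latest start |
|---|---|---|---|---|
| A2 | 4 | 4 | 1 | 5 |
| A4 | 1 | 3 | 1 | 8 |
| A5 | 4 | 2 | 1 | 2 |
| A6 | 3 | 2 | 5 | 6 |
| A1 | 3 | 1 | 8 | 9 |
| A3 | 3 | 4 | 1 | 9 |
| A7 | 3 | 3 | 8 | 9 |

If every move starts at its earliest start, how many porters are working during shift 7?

At early start, shift 7 has: A6.
Demand: 2 = 2.

2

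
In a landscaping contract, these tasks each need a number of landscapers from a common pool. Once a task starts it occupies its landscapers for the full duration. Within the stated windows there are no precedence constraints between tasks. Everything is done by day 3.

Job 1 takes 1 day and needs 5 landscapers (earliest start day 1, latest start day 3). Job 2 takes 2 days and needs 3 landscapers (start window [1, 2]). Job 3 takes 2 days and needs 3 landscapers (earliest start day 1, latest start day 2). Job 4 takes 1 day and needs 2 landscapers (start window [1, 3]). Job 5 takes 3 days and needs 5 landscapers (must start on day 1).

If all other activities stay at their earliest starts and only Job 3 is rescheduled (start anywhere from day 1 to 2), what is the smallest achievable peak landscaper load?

Job 3@1: d1:18  d2:11  d3:5 → peak 18
Job 3@2: d1:15  d2:11  d3:8 → peak 15
Best is Job 3@2, peak 15.

15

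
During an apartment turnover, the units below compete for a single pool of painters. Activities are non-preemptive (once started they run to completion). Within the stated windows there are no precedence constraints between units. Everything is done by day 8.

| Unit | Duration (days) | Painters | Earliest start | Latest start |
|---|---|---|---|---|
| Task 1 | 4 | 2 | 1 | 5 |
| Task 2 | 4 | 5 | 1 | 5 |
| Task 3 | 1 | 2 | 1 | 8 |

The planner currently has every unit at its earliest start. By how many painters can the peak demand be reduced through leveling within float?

Early-start peak: d1:9  d2:7  d3:7  d4:7  d5:0  d6:0  d7:0  d8:0 ⇒ 9.
Leveled (Task 1@1, Task 2@5, Task 3@1): d1:4  d2:2  d3:2  d4:2  d5:5  d6:5  d7:5  d8:5 ⇒ 5.
Reduction 9 − 5 = 4.

4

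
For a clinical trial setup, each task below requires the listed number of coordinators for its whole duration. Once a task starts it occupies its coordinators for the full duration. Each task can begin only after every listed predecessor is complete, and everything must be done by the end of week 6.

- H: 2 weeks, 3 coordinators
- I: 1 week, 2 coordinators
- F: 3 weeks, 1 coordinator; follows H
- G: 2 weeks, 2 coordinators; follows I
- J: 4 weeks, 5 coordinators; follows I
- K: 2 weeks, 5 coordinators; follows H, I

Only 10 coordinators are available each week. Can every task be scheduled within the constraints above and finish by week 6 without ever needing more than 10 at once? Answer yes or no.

no

The minimum achievable peak is 11; 10 < 11, so no feasible schedule stays within the cap.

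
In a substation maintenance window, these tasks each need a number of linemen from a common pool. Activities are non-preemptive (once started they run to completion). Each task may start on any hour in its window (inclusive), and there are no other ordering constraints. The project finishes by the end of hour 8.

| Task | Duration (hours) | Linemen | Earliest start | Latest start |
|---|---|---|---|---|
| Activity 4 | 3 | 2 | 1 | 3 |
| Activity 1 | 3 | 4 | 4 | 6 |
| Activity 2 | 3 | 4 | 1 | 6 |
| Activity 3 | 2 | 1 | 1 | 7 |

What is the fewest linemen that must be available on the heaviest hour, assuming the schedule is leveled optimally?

Early-start (Activity 4@1, Activity 1@4, Activity 2@1, Activity 3@1) gives peak 7: h1:7  h2:7  h3:6  h4:4  h5:4  h6:4  h7:0  h8:0.
Shift Activity 3→4.
Schedule Activity 4@1, Activity 1@4, Activity 2@1, Activity 3@4: h1:6  h2:6  h3:6  h4:5  h5:5  h6:4  h7:0  h8:0 — peak 6.

6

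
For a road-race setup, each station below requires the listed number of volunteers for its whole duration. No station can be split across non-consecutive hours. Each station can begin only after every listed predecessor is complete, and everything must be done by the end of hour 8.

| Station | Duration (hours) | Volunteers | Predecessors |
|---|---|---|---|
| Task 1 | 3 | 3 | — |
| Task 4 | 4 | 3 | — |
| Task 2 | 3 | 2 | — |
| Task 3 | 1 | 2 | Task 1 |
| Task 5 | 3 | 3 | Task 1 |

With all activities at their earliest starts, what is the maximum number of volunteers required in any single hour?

Early-start schedule: Task 1@1, Task 4@1, Task 2@1, Task 3@4, Task 5@4.
Load per hour: hour 1: 8, hour 2: 8, hour 3: 8, hour 4: 8, hour 5: 3, hour 6: 3, hour 7: 0, hour 8: 0.
Peak is 8.

8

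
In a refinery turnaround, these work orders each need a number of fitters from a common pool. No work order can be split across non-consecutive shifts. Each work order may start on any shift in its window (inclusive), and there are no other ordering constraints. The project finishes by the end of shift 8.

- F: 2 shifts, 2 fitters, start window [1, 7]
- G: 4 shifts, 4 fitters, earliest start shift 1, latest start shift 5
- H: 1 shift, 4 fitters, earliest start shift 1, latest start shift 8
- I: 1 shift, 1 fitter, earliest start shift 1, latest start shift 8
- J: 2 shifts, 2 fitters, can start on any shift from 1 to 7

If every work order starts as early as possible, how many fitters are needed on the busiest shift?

13

Early-start schedule: F@1, G@1, H@1, I@1, J@1.
Load per shift: shift 1: 13, shift 2: 8, shift 3: 4, shift 4: 4, shift 5: 0, shift 6: 0, shift 7: 0, shift 8: 0.
Peak is 13.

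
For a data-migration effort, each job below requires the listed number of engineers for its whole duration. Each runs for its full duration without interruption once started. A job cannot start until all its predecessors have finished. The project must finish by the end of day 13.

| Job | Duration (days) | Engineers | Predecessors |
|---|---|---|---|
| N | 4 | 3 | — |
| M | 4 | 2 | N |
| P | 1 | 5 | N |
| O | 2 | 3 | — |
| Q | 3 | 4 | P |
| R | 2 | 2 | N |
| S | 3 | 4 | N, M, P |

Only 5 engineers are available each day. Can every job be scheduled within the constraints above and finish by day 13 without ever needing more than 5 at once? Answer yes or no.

The minimum achievable peak is 6; 5 < 6, so no feasible schedule stays within the cap.

no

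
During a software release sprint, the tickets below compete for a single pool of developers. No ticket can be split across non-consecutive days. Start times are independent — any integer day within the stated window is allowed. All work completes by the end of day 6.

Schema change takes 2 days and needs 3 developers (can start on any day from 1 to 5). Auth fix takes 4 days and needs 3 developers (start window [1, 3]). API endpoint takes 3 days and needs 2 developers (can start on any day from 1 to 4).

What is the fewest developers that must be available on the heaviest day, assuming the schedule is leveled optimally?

Early-start (Schema change@1, Auth fix@1, API endpoint@1) gives peak 8: d1:8  d2:8  d3:5  d4:3  d5:0  d6:0.
Shift Auth fix→3.
Schedule Schema change@1, Auth fix@3, API endpoint@1: d1:5  d2:5  d3:5  d4:3  d5:3  d6:3 — peak 5.

5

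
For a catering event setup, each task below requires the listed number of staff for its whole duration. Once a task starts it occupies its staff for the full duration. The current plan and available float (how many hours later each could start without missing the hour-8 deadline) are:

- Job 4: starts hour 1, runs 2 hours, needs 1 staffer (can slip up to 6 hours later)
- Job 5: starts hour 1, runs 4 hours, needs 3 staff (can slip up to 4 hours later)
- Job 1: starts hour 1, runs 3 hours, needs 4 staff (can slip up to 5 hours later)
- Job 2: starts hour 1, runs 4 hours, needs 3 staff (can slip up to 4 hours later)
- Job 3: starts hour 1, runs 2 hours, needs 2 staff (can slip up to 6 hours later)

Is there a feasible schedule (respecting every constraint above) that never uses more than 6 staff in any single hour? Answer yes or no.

Schedule Job 4@1, Job 5@4, Job 1@1, Job 2@5, Job 3@3: h1:5  h2:5  h3:6  h4:5  h5:6  h6:6  h7:6  h8:3 — peak 6 ≤ 6.

yes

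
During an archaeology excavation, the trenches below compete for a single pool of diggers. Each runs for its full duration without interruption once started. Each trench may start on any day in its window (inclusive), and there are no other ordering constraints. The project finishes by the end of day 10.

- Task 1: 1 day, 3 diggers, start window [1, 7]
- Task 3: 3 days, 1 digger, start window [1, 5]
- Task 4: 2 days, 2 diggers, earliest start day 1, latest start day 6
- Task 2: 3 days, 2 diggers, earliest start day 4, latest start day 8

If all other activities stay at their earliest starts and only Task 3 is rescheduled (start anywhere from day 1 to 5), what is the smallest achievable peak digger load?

5

Task 3@1: d1:6  d2:3  d3:1  d4:2  d5:2  d6:2  d7:0  d8:0  d9:0  d10:0 → peak 6
Task 3@2: d1:5  d2:3  d3:1  d4:3  d5:2  d6:2  d7:0  d8:0  d9:0  d10:0 → peak 5
Task 3@3: d1:5  d2:2  d3:1  d4:3  d5:3  d6:2  d7:0  d8:0  d9:0  d10:0 → peak 5
Task 3@4: d1:5  d2:2  d3:0  d4:3  d5:3  d6:3  d7:0  d8:0  d9:0  d10:0 → peak 5
Task 3@5: d1:5  d2:2  d3:0  d4:2  d5:3  d6:3  d7:1  d8:0  d9:0  d10:0 → peak 5
Best is Task 3@2, peak 5.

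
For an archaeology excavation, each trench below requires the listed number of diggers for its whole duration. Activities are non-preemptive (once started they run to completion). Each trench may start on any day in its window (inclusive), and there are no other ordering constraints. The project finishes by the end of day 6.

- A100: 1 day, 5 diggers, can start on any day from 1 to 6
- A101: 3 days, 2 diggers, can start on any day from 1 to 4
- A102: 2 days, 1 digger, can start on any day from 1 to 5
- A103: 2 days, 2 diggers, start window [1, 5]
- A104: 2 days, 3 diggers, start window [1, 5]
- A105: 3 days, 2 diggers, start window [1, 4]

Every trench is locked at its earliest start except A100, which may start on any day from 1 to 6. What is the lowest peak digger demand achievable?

10

A100@1: d1:15  d2:10  d3:4  d4:0  d5:0  d6:0 → peak 15
A100@2: d1:10  d2:15  d3:4  d4:0  d5:0  d6:0 → peak 15
A100@3: d1:10  d2:10  d3:9  d4:0  d5:0  d6:0 → peak 10
A100@4: d1:10  d2:10  d3:4  d4:5  d5:0  d6:0 → peak 10
A100@5: d1:10  d2:10  d3:4  d4:0  d5:5  d6:0 → peak 10
A100@6: d1:10  d2:10  d3:4  d4:0  d5:0  d6:5 → peak 10
Best is A100@3, peak 10.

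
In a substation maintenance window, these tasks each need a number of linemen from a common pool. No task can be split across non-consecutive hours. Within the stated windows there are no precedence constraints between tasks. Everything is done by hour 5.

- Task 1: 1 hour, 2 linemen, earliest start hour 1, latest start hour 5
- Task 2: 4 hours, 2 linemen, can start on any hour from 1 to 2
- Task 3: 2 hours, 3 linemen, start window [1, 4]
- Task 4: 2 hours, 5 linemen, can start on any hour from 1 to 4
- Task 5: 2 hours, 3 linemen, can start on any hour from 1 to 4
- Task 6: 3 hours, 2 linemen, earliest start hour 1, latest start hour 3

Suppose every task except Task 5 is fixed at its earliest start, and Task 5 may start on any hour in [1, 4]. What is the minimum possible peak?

14

Task 5@1: h1:17  h2:15  h3:4  h4:2  h5:0 → peak 17
Task 5@2: h1:14  h2:15  h3:7  h4:2  h5:0 → peak 15
Task 5@3: h1:14  h2:12  h3:7  h4:5  h5:0 → peak 14
Task 5@4: h1:14  h2:12  h3:4  h4:5  h5:3 → peak 14
Best is Task 5@3, peak 14.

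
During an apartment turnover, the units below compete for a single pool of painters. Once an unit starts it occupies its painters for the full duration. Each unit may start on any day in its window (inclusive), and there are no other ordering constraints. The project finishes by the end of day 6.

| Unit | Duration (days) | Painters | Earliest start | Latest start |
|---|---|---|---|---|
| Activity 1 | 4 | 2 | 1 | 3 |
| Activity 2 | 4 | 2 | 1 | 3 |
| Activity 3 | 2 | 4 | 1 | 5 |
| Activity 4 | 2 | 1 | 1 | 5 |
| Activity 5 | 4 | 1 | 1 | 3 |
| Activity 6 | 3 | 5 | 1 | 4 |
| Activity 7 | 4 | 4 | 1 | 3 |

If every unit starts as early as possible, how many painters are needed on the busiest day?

Early-start schedule: Activity 1@1, Activity 2@1, Activity 3@1, Activity 4@1, Activity 5@1, Activity 6@1, Activity 7@1.
Load per day: day 1: 19, day 2: 19, day 3: 14, day 4: 9, day 5: 0, day 6: 0.
Peak is 19.

19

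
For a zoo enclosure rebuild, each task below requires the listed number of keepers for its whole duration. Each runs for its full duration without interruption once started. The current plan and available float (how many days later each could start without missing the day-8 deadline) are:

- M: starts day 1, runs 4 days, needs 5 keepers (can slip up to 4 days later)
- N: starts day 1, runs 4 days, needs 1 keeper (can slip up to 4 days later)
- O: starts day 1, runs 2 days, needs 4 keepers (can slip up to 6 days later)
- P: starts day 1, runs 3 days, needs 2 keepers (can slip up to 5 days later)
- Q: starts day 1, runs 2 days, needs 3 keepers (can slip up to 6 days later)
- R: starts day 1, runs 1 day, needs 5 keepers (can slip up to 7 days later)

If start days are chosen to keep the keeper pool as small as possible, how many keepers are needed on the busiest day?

8

Early-start (M@1, N@1, O@1, P@1, Q@1, R@1) gives peak 20: d1:20  d2:15  d3:8  d4:6  d5:0  d6:0  d7:0  d8:0.
Shift O→5, Q→5, R→7.
Schedule M@1, N@1, O@5, P@1, Q@5, R@7: d1:8  d2:8  d3:8  d4:6  d5:7  d6:7  d7:5  d8:0 — peak 8.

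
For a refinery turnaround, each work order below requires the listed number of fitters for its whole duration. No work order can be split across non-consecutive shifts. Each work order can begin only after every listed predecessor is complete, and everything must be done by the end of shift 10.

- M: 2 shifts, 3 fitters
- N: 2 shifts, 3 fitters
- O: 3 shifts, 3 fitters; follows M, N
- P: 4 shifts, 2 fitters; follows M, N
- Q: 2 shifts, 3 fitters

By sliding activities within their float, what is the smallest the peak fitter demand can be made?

5

Early-start (M@1, N@1, O@3, P@3, Q@1) gives peak 9: s1:9  s2:9  s3:5  s4:5  s5:5  s6:2  s7:0  s8:0  s9:0  s10:0.
Shift N→3, O→5, P→5, Q→8.
Schedule M@1, N@3, O@5, P@5, Q@8: s1:3  s2:3  s3:3  s4:3  s5:5  s6:5  s7:5  s8:5  s9:3  s10:0 — peak 5.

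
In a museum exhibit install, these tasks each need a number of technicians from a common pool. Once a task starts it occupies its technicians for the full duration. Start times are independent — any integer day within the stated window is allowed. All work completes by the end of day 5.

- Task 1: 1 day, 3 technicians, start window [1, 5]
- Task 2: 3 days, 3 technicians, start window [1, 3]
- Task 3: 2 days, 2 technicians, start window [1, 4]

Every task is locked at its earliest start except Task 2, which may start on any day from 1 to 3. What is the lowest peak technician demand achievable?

5

Task 2@1: d1:8  d2:5  d3:3  d4:0  d5:0 → peak 8
Task 2@2: d1:5  d2:5  d3:3  d4:3  d5:0 → peak 5
Task 2@3: d1:5  d2:2  d3:3  d4:3  d5:3 → peak 5
Best is Task 2@2, peak 5.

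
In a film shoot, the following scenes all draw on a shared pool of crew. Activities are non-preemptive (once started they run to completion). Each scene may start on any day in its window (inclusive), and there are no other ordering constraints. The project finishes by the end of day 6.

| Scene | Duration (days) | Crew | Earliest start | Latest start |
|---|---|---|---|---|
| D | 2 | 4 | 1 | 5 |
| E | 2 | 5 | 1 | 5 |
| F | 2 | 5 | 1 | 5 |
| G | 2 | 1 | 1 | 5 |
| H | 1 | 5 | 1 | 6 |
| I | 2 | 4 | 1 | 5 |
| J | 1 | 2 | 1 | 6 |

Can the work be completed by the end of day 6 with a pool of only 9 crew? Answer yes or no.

yes

Schedule D@1, E@1, F@3, G@3, H@5, I@5, J@3: d1:9  d2:9  d3:8  d4:6  d5:9  d6:4 — peak 9 ≤ 9.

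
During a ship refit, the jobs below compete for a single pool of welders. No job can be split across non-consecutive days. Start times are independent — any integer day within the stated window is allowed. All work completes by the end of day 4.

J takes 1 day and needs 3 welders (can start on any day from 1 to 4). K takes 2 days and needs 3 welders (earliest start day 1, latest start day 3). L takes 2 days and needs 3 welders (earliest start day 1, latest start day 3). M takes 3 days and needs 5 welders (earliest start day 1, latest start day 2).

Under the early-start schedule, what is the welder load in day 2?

At early start, day 2 has: K, L, M.
Demand: 3 + 3 + 5 = 11.

11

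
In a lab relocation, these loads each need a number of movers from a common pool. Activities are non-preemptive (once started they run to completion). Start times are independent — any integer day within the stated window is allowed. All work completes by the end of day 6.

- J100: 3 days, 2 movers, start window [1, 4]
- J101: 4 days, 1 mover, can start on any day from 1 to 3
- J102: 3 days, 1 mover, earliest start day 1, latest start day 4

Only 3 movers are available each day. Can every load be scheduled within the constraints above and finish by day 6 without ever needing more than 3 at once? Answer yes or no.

Schedule J100@1, J101@1, J102@4: d1:3  d2:3  d3:3  d4:2  d5:1  d6:1 — peak 3 ≤ 3.

yes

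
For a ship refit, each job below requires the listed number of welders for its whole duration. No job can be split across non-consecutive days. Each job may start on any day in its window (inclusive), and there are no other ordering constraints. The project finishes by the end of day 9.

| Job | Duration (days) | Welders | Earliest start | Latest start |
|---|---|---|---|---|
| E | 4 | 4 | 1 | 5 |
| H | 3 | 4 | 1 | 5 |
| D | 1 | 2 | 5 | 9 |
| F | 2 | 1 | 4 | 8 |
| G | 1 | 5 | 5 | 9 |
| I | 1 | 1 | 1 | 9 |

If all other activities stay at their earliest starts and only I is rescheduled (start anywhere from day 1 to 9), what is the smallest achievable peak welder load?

I@1: d1:9  d2:8  d3:8  d4:5  d5:8  d6:0  d7:0  d8:0  d9:0 → peak 9
I@2: d1:8  d2:9  d3:8  d4:5  d5:8  d6:0  d7:0  d8:0  d9:0 → peak 9
I@3: d1:8  d2:8  d3:9  d4:5  d5:8  d6:0  d7:0  d8:0  d9:0 → peak 9
I@4: d1:8  d2:8  d3:8  d4:6  d5:8  d6:0  d7:0  d8:0  d9:0 → peak 8
I@5: d1:8  d2:8  d3:8  d4:5  d5:9  d6:0  d7:0  d8:0  d9:0 → peak 9
I@6: d1:8  d2:8  d3:8  d4:5  d5:8  d6:1  d7:0  d8:0  d9:0 → peak 8
I@7: d1:8  d2:8  d3:8  d4:5  d5:8  d6:0  d7:1  d8:0  d9:0 → peak 8
I@8: d1:8  d2:8  d3:8  d4:5  d5:8  d6:0  d7:0  d8:1  d9:0 → peak 8
I@9: d1:8  d2:8  d3:8  d4:5  d5:8  d6:0  d7:0  d8:0  d9:1 → peak 8
Best is I@4, peak 8.

8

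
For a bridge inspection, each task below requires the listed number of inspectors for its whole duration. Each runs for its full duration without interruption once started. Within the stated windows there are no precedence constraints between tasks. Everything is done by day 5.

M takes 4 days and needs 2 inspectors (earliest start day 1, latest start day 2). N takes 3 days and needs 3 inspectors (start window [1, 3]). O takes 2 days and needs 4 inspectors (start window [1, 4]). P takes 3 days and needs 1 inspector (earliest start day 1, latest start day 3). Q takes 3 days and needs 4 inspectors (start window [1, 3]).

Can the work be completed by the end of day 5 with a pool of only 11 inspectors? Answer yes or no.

yes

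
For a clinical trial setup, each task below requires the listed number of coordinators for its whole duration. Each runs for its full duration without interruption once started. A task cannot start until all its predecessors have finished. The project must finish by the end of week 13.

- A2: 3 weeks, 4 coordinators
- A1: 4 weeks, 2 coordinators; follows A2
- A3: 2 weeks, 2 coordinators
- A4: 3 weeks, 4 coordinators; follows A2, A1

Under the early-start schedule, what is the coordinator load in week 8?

4

At early start, week 8 has: A4.
Demand: 4 = 4.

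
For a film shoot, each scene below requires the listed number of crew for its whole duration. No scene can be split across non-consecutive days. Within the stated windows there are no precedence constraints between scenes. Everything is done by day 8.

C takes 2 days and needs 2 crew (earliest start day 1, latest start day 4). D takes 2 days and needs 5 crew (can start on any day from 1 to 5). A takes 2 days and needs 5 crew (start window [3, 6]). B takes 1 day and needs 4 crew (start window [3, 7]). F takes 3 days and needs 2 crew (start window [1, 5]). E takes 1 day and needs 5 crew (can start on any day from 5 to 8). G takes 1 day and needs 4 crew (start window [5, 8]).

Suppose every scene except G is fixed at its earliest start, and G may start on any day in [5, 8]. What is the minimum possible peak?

G@5: d1:9  d2:9  d3:11  d4:5  d5:9  d6:0  d7:0  d8:0 → peak 11
G@6: d1:9  d2:9  d3:11  d4:5  d5:5  d6:4  d7:0  d8:0 → peak 11
G@7: d1:9  d2:9  d3:11  d4:5  d5:5  d6:0  d7:4  d8:0 → peak 11
G@8: d1:9  d2:9  d3:11  d4:5  d5:5  d6:0  d7:0  d8:4 → peak 11
Best is G@5, peak 11.

11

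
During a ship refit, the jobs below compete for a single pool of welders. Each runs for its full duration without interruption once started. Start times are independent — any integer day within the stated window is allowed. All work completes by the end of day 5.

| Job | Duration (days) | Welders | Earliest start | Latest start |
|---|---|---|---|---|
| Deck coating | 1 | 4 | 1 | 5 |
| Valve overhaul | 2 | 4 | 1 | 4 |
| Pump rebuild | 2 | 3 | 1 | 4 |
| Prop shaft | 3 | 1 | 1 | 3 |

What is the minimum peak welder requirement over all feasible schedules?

Early-start (Deck coating@1, Valve overhaul@1, Pump rebuild@1, Prop shaft@1) gives peak 12: d1:12  d2:8  d3:1  d4:0  d5:0.
Shift Valve overhaul→2, Pump rebuild→4.
Schedule Deck coating@1, Valve overhaul@2, Pump rebuild@4, Prop shaft@1: d1:5  d2:5  d3:5  d4:3  d5:3 — peak 5.
Total welder-days = 21 over 5 days ⇒ peak ≥ ⌈21/5⌉ = 5, so 5 is optimal.

5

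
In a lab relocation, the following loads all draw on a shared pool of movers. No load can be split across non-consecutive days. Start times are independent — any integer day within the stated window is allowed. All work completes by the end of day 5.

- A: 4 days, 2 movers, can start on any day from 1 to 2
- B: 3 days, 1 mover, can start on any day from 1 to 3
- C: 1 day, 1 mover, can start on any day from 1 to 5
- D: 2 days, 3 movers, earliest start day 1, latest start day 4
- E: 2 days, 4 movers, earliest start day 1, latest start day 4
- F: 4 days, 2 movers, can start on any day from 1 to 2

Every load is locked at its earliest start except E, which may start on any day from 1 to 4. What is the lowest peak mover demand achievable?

9

E@1: d1:13  d2:12  d3:5  d4:4  d5:0 → peak 13
E@2: d1:9  d2:12  d3:9  d4:4  d5:0 → peak 12
E@3: d1:9  d2:8  d3:9  d4:8  d5:0 → peak 9
E@4: d1:9  d2:8  d3:5  d4:8  d5:4 → peak 9
Best is E@3, peak 9.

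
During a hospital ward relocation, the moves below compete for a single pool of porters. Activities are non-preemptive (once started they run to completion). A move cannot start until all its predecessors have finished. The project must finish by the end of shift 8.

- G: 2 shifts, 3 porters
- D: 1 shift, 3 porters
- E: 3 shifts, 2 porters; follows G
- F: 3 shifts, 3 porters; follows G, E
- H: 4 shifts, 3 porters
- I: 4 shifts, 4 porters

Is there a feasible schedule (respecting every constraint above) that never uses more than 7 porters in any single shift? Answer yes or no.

The minimum achievable peak is 8; 7 < 8, so no feasible schedule stays within the cap.

no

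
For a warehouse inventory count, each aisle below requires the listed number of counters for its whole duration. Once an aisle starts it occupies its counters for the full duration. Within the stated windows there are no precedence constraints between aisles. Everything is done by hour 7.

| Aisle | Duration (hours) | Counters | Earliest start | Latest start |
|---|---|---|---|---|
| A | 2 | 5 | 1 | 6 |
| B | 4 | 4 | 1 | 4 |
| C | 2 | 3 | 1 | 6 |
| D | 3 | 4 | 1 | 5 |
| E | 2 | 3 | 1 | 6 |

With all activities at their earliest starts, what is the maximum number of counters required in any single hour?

19

Early-start schedule: A@1, B@1, C@1, D@1, E@1.
Load per hour: hour 1: 19, hour 2: 19, hour 3: 8, hour 4: 4, hour 5: 0, hour 6: 0, hour 7: 0.
Peak is 19.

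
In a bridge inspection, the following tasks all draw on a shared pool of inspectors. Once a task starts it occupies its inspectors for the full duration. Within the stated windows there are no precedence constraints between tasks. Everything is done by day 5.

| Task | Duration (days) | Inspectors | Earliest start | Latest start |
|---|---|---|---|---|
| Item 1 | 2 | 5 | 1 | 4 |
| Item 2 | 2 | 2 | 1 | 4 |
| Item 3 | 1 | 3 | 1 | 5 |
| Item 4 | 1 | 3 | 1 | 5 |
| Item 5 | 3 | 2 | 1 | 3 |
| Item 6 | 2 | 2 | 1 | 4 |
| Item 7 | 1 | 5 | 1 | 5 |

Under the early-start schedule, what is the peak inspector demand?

Early-start schedule: Item 1@1, Item 2@1, Item 3@1, Item 4@1, Item 5@1, Item 6@1, Item 7@1.
Load per day: day 1: 22, day 2: 11, day 3: 2, day 4: 0, day 5: 0.
Peak is 22.

22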